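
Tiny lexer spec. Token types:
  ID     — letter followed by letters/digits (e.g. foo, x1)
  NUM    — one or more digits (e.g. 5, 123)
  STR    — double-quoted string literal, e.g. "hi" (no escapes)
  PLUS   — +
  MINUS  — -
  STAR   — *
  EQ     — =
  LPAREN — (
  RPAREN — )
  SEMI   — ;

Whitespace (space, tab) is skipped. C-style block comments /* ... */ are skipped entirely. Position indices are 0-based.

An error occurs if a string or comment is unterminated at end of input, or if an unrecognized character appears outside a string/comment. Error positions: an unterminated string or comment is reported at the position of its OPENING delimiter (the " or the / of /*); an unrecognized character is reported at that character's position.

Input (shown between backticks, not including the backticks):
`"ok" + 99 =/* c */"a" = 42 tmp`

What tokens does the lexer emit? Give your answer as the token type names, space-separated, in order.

pos=0: enter STRING mode
pos=0: emit STR "ok" (now at pos=4)
pos=5: emit PLUS '+'
pos=7: emit NUM '99' (now at pos=9)
pos=10: emit EQ '='
pos=11: enter COMMENT mode (saw '/*')
exit COMMENT mode (now at pos=18)
pos=18: enter STRING mode
pos=18: emit STR "a" (now at pos=21)
pos=22: emit EQ '='
pos=24: emit NUM '42' (now at pos=26)
pos=27: emit ID 'tmp' (now at pos=30)
DONE. 8 tokens: [STR, PLUS, NUM, EQ, STR, EQ, NUM, ID]

Answer: STR PLUS NUM EQ STR EQ NUM ID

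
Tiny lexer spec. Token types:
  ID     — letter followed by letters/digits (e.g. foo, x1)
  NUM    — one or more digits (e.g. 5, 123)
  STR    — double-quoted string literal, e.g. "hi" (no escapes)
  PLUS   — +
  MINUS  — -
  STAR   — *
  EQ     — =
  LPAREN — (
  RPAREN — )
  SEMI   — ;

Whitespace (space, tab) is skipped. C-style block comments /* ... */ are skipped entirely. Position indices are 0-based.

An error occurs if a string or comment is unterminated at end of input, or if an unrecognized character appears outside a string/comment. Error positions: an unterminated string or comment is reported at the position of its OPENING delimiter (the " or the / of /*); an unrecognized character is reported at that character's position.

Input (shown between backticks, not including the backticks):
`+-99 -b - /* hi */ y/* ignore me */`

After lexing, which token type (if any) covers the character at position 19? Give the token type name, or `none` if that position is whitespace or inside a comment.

Answer: ID

Derivation:
pos=0: emit PLUS '+'
pos=1: emit MINUS '-'
pos=2: emit NUM '99' (now at pos=4)
pos=5: emit MINUS '-'
pos=6: emit ID 'b' (now at pos=7)
pos=8: emit MINUS '-'
pos=10: enter COMMENT mode (saw '/*')
exit COMMENT mode (now at pos=18)
pos=19: emit ID 'y' (now at pos=20)
pos=20: enter COMMENT mode (saw '/*')
exit COMMENT mode (now at pos=35)
DONE. 7 tokens: [PLUS, MINUS, NUM, MINUS, ID, MINUS, ID]
Position 19: char is 'y' -> ID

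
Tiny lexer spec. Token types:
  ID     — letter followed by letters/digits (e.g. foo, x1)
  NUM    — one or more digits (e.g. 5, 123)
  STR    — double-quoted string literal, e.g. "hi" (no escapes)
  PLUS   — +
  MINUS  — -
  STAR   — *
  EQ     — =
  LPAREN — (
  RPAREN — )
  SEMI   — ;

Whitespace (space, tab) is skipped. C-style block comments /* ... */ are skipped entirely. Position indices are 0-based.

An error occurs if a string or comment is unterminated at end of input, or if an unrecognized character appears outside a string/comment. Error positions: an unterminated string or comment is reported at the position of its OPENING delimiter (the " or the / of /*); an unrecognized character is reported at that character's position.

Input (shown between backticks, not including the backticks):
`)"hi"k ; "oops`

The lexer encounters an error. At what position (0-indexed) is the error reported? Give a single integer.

Answer: 9

Derivation:
pos=0: emit RPAREN ')'
pos=1: enter STRING mode
pos=1: emit STR "hi" (now at pos=5)
pos=5: emit ID 'k' (now at pos=6)
pos=7: emit SEMI ';'
pos=9: enter STRING mode
pos=9: ERROR — unterminated string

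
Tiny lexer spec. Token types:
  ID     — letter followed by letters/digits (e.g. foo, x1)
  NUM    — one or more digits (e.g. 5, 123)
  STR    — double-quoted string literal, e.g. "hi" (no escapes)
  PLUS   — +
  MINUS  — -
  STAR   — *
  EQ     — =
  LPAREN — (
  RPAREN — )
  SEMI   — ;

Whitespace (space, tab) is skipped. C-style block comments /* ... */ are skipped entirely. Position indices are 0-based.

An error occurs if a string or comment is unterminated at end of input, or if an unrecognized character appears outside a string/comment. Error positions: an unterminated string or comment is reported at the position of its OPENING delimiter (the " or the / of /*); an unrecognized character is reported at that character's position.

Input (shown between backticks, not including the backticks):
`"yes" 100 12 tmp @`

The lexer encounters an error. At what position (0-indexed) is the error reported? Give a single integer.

Answer: 17

Derivation:
pos=0: enter STRING mode
pos=0: emit STR "yes" (now at pos=5)
pos=6: emit NUM '100' (now at pos=9)
pos=10: emit NUM '12' (now at pos=12)
pos=13: emit ID 'tmp' (now at pos=16)
pos=17: ERROR — unrecognized char '@'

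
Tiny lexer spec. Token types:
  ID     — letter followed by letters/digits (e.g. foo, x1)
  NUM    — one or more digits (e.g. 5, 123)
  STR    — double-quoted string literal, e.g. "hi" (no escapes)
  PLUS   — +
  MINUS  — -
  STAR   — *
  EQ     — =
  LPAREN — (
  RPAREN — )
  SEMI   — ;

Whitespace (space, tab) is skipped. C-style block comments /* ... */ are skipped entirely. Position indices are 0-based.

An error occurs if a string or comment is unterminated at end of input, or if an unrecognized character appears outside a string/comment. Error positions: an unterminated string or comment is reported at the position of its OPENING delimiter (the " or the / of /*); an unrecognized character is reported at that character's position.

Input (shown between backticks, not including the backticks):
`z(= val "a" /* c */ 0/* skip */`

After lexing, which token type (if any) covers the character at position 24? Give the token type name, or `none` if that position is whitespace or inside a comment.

pos=0: emit ID 'z' (now at pos=1)
pos=1: emit LPAREN '('
pos=2: emit EQ '='
pos=4: emit ID 'val' (now at pos=7)
pos=8: enter STRING mode
pos=8: emit STR "a" (now at pos=11)
pos=12: enter COMMENT mode (saw '/*')
exit COMMENT mode (now at pos=19)
pos=20: emit NUM '0' (now at pos=21)
pos=21: enter COMMENT mode (saw '/*')
exit COMMENT mode (now at pos=31)
DONE. 6 tokens: [ID, LPAREN, EQ, ID, STR, NUM]
Position 24: char is 's' -> none

Answer: none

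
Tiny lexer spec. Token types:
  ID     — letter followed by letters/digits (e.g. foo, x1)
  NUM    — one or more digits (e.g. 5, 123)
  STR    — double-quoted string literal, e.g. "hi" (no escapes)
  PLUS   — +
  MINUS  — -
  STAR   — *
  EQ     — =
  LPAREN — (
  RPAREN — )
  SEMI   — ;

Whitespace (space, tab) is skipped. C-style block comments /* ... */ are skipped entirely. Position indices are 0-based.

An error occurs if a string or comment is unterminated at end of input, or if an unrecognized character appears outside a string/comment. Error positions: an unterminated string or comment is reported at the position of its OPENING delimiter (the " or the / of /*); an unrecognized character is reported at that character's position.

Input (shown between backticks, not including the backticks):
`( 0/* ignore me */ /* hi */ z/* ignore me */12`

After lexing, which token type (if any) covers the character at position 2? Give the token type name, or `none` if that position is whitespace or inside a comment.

pos=0: emit LPAREN '('
pos=2: emit NUM '0' (now at pos=3)
pos=3: enter COMMENT mode (saw '/*')
exit COMMENT mode (now at pos=18)
pos=19: enter COMMENT mode (saw '/*')
exit COMMENT mode (now at pos=27)
pos=28: emit ID 'z' (now at pos=29)
pos=29: enter COMMENT mode (saw '/*')
exit COMMENT mode (now at pos=44)
pos=44: emit NUM '12' (now at pos=46)
DONE. 4 tokens: [LPAREN, NUM, ID, NUM]
Position 2: char is '0' -> NUM

Answer: NUM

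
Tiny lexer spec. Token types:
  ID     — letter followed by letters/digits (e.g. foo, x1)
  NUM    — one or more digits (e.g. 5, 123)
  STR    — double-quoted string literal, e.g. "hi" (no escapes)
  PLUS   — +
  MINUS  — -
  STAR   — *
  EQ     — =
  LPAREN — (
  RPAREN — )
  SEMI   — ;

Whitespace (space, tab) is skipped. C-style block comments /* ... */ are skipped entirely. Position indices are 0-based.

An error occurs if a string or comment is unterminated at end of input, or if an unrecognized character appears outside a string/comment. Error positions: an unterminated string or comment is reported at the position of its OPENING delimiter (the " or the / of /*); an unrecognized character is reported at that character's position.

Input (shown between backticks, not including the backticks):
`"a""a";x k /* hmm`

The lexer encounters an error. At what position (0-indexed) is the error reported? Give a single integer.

pos=0: enter STRING mode
pos=0: emit STR "a" (now at pos=3)
pos=3: enter STRING mode
pos=3: emit STR "a" (now at pos=6)
pos=6: emit SEMI ';'
pos=7: emit ID 'x' (now at pos=8)
pos=9: emit ID 'k' (now at pos=10)
pos=11: enter COMMENT mode (saw '/*')
pos=11: ERROR — unterminated comment (reached EOF)

Answer: 11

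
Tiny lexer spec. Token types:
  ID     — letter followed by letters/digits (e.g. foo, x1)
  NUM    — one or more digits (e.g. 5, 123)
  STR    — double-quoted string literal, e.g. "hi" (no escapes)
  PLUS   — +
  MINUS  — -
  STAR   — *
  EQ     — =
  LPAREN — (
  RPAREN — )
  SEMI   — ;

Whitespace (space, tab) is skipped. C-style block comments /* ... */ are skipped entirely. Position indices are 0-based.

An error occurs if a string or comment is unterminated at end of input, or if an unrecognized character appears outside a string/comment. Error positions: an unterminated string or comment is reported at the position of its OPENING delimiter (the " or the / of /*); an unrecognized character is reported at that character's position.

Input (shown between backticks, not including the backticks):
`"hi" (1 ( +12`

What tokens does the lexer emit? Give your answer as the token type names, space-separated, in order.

Answer: STR LPAREN NUM LPAREN PLUS NUM

Derivation:
pos=0: enter STRING mode
pos=0: emit STR "hi" (now at pos=4)
pos=5: emit LPAREN '('
pos=6: emit NUM '1' (now at pos=7)
pos=8: emit LPAREN '('
pos=10: emit PLUS '+'
pos=11: emit NUM '12' (now at pos=13)
DONE. 6 tokens: [STR, LPAREN, NUM, LPAREN, PLUS, NUM]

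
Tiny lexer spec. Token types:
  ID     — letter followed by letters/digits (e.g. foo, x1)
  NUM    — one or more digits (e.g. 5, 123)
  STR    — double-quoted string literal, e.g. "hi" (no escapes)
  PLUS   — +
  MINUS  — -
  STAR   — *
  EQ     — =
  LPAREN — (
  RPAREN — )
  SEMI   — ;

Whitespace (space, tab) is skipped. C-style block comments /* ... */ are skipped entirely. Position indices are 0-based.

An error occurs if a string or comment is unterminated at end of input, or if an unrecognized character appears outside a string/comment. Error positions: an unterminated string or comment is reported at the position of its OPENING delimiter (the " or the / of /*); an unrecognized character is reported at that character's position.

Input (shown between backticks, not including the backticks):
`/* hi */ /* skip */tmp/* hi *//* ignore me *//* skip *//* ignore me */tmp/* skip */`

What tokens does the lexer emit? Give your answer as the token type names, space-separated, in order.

Answer: ID ID

Derivation:
pos=0: enter COMMENT mode (saw '/*')
exit COMMENT mode (now at pos=8)
pos=9: enter COMMENT mode (saw '/*')
exit COMMENT mode (now at pos=19)
pos=19: emit ID 'tmp' (now at pos=22)
pos=22: enter COMMENT mode (saw '/*')
exit COMMENT mode (now at pos=30)
pos=30: enter COMMENT mode (saw '/*')
exit COMMENT mode (now at pos=45)
pos=45: enter COMMENT mode (saw '/*')
exit COMMENT mode (now at pos=55)
pos=55: enter COMMENT mode (saw '/*')
exit COMMENT mode (now at pos=70)
pos=70: emit ID 'tmp' (now at pos=73)
pos=73: enter COMMENT mode (saw '/*')
exit COMMENT mode (now at pos=83)
DONE. 2 tokens: [ID, ID]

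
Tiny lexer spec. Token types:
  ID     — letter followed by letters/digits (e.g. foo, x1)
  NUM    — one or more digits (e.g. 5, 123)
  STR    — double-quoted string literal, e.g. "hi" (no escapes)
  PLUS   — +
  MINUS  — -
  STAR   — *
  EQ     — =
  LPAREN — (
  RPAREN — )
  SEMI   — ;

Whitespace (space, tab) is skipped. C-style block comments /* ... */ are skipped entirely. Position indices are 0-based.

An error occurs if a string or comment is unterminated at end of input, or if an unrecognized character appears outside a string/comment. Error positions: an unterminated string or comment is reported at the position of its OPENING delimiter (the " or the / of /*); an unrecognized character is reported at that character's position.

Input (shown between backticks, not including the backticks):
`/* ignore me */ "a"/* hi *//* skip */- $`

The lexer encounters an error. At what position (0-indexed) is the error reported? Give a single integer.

Answer: 39

Derivation:
pos=0: enter COMMENT mode (saw '/*')
exit COMMENT mode (now at pos=15)
pos=16: enter STRING mode
pos=16: emit STR "a" (now at pos=19)
pos=19: enter COMMENT mode (saw '/*')
exit COMMENT mode (now at pos=27)
pos=27: enter COMMENT mode (saw '/*')
exit COMMENT mode (now at pos=37)
pos=37: emit MINUS '-'
pos=39: ERROR — unrecognized char '$'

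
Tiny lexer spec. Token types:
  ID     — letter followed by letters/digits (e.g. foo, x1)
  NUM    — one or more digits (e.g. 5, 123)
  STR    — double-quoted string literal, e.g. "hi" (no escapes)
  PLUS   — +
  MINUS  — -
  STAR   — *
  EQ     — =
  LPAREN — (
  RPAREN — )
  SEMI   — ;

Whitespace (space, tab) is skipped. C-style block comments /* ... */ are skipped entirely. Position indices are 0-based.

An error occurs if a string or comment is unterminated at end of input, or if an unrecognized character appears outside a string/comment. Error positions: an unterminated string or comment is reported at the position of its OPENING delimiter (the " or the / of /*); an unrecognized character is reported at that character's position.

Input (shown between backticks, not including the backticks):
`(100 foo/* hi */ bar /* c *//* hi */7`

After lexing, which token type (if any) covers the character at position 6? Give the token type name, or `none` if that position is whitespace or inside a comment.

Answer: ID

Derivation:
pos=0: emit LPAREN '('
pos=1: emit NUM '100' (now at pos=4)
pos=5: emit ID 'foo' (now at pos=8)
pos=8: enter COMMENT mode (saw '/*')
exit COMMENT mode (now at pos=16)
pos=17: emit ID 'bar' (now at pos=20)
pos=21: enter COMMENT mode (saw '/*')
exit COMMENT mode (now at pos=28)
pos=28: enter COMMENT mode (saw '/*')
exit COMMENT mode (now at pos=36)
pos=36: emit NUM '7' (now at pos=37)
DONE. 5 tokens: [LPAREN, NUM, ID, ID, NUM]
Position 6: char is 'o' -> ID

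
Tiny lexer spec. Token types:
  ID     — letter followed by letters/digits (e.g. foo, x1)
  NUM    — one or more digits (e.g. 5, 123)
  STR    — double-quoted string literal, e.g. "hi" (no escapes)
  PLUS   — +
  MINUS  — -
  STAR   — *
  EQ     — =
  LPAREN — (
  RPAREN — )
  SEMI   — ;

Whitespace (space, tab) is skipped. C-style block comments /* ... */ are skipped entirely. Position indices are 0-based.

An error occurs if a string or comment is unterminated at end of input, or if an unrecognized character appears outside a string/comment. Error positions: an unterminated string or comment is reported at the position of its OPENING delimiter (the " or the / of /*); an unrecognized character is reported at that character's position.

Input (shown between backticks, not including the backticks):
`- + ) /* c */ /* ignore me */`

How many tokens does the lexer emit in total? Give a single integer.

pos=0: emit MINUS '-'
pos=2: emit PLUS '+'
pos=4: emit RPAREN ')'
pos=6: enter COMMENT mode (saw '/*')
exit COMMENT mode (now at pos=13)
pos=14: enter COMMENT mode (saw '/*')
exit COMMENT mode (now at pos=29)
DONE. 3 tokens: [MINUS, PLUS, RPAREN]

Answer: 3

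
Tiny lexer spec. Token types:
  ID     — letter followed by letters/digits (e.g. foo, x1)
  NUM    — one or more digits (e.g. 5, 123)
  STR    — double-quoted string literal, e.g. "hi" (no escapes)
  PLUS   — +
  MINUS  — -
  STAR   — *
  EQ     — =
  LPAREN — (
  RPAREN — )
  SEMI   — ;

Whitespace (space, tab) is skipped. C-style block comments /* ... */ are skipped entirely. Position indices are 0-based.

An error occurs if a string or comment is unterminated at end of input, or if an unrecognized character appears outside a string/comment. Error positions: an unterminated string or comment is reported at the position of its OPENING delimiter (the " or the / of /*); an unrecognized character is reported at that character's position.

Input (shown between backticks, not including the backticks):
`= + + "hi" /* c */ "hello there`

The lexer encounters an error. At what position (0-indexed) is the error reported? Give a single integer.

pos=0: emit EQ '='
pos=2: emit PLUS '+'
pos=4: emit PLUS '+'
pos=6: enter STRING mode
pos=6: emit STR "hi" (now at pos=10)
pos=11: enter COMMENT mode (saw '/*')
exit COMMENT mode (now at pos=18)
pos=19: enter STRING mode
pos=19: ERROR — unterminated string

Answer: 19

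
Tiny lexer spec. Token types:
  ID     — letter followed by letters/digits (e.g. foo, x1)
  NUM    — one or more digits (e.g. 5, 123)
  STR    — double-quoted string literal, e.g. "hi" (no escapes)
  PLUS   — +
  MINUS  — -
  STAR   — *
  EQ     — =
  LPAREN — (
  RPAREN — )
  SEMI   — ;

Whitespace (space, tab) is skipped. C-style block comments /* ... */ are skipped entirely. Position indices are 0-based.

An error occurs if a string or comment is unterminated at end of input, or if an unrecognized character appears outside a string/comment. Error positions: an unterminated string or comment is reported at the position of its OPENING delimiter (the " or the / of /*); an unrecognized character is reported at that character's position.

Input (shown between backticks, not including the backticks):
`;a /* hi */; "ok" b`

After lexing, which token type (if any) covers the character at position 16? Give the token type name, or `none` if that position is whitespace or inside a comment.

pos=0: emit SEMI ';'
pos=1: emit ID 'a' (now at pos=2)
pos=3: enter COMMENT mode (saw '/*')
exit COMMENT mode (now at pos=11)
pos=11: emit SEMI ';'
pos=13: enter STRING mode
pos=13: emit STR "ok" (now at pos=17)
pos=18: emit ID 'b' (now at pos=19)
DONE. 5 tokens: [SEMI, ID, SEMI, STR, ID]
Position 16: char is '"' -> STR

Answer: STR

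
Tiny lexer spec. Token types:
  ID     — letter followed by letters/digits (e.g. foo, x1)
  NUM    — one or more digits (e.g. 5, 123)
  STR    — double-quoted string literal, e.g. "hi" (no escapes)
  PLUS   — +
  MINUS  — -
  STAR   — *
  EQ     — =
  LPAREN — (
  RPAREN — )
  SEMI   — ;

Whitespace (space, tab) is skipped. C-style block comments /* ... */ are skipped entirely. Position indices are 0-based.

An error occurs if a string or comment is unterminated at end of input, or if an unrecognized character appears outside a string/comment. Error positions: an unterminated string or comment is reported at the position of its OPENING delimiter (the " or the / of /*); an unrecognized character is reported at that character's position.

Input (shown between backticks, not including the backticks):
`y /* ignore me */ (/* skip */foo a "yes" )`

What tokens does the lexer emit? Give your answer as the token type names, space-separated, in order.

pos=0: emit ID 'y' (now at pos=1)
pos=2: enter COMMENT mode (saw '/*')
exit COMMENT mode (now at pos=17)
pos=18: emit LPAREN '('
pos=19: enter COMMENT mode (saw '/*')
exit COMMENT mode (now at pos=29)
pos=29: emit ID 'foo' (now at pos=32)
pos=33: emit ID 'a' (now at pos=34)
pos=35: enter STRING mode
pos=35: emit STR "yes" (now at pos=40)
pos=41: emit RPAREN ')'
DONE. 6 tokens: [ID, LPAREN, ID, ID, STR, RPAREN]

Answer: ID LPAREN ID ID STR RPAREN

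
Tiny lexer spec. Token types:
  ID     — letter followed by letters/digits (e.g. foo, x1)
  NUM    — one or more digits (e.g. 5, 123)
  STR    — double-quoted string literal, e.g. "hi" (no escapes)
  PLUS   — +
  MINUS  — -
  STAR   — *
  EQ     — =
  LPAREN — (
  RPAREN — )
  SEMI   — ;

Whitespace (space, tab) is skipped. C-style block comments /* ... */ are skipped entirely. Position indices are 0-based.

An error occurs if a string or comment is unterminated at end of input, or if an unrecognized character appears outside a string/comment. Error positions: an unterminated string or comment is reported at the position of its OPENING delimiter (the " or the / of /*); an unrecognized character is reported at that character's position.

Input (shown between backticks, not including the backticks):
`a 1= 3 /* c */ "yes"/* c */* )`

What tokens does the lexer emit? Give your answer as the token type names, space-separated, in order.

pos=0: emit ID 'a' (now at pos=1)
pos=2: emit NUM '1' (now at pos=3)
pos=3: emit EQ '='
pos=5: emit NUM '3' (now at pos=6)
pos=7: enter COMMENT mode (saw '/*')
exit COMMENT mode (now at pos=14)
pos=15: enter STRING mode
pos=15: emit STR "yes" (now at pos=20)
pos=20: enter COMMENT mode (saw '/*')
exit COMMENT mode (now at pos=27)
pos=27: emit STAR '*'
pos=29: emit RPAREN ')'
DONE. 7 tokens: [ID, NUM, EQ, NUM, STR, STAR, RPAREN]

Answer: ID NUM EQ NUM STR STAR RPAREN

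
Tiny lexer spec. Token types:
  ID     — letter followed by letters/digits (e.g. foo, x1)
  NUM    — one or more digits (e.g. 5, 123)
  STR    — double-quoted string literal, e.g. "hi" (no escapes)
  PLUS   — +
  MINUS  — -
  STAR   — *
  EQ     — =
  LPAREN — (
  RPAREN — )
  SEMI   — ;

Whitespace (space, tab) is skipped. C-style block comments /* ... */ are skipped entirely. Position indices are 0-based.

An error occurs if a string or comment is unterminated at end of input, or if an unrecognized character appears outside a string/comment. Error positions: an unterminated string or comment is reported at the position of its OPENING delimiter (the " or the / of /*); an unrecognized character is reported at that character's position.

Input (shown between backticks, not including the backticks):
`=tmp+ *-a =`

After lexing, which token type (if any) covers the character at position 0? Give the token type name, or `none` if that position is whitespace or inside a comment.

pos=0: emit EQ '='
pos=1: emit ID 'tmp' (now at pos=4)
pos=4: emit PLUS '+'
pos=6: emit STAR '*'
pos=7: emit MINUS '-'
pos=8: emit ID 'a' (now at pos=9)
pos=10: emit EQ '='
DONE. 7 tokens: [EQ, ID, PLUS, STAR, MINUS, ID, EQ]
Position 0: char is '=' -> EQ

Answer: EQ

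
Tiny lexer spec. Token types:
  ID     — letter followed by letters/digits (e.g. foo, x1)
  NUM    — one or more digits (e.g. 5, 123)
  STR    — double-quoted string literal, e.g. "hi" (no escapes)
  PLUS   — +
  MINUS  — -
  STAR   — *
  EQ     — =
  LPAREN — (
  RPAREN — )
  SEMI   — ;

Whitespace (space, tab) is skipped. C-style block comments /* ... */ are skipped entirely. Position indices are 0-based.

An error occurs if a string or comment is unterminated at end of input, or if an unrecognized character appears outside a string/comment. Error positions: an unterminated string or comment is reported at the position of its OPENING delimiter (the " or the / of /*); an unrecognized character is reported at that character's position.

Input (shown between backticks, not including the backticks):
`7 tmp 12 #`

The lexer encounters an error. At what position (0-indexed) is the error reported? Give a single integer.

pos=0: emit NUM '7' (now at pos=1)
pos=2: emit ID 'tmp' (now at pos=5)
pos=6: emit NUM '12' (now at pos=8)
pos=9: ERROR — unrecognized char '#'

Answer: 9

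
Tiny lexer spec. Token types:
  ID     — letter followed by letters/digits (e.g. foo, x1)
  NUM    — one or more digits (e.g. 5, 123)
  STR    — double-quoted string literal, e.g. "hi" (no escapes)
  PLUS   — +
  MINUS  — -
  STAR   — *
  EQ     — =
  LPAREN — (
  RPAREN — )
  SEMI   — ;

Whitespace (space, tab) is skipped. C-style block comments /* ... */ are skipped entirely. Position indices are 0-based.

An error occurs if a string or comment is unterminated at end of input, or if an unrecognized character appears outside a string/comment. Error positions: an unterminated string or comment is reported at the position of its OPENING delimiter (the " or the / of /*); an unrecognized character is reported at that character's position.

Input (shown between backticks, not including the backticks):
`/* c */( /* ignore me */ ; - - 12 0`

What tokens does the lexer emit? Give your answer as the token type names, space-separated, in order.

pos=0: enter COMMENT mode (saw '/*')
exit COMMENT mode (now at pos=7)
pos=7: emit LPAREN '('
pos=9: enter COMMENT mode (saw '/*')
exit COMMENT mode (now at pos=24)
pos=25: emit SEMI ';'
pos=27: emit MINUS '-'
pos=29: emit MINUS '-'
pos=31: emit NUM '12' (now at pos=33)
pos=34: emit NUM '0' (now at pos=35)
DONE. 6 tokens: [LPAREN, SEMI, MINUS, MINUS, NUM, NUM]

Answer: LPAREN SEMI MINUS MINUS NUM NUM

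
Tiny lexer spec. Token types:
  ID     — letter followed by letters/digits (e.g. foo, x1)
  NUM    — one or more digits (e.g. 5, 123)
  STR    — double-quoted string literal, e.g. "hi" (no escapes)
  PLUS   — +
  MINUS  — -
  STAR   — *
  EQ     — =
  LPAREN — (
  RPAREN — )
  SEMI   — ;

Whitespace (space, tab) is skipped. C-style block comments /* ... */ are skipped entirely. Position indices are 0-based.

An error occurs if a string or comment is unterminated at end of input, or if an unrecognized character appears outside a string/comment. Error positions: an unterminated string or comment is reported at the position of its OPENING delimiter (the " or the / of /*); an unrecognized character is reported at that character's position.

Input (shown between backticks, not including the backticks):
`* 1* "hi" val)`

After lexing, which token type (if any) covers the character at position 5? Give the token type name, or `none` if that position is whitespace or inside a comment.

pos=0: emit STAR '*'
pos=2: emit NUM '1' (now at pos=3)
pos=3: emit STAR '*'
pos=5: enter STRING mode
pos=5: emit STR "hi" (now at pos=9)
pos=10: emit ID 'val' (now at pos=13)
pos=13: emit RPAREN ')'
DONE. 6 tokens: [STAR, NUM, STAR, STR, ID, RPAREN]
Position 5: char is '"' -> STR

Answer: STR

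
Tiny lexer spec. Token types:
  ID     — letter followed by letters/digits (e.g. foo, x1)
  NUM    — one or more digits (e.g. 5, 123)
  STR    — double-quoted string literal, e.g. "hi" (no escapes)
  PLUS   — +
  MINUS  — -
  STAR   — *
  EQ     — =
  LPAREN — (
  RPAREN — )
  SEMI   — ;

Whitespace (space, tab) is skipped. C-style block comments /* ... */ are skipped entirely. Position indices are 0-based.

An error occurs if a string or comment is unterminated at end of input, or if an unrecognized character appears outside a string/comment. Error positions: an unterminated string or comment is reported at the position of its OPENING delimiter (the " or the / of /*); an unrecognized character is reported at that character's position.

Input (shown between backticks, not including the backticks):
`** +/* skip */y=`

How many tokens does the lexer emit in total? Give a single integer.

Answer: 5

Derivation:
pos=0: emit STAR '*'
pos=1: emit STAR '*'
pos=3: emit PLUS '+'
pos=4: enter COMMENT mode (saw '/*')
exit COMMENT mode (now at pos=14)
pos=14: emit ID 'y' (now at pos=15)
pos=15: emit EQ '='
DONE. 5 tokens: [STAR, STAR, PLUS, ID, EQ]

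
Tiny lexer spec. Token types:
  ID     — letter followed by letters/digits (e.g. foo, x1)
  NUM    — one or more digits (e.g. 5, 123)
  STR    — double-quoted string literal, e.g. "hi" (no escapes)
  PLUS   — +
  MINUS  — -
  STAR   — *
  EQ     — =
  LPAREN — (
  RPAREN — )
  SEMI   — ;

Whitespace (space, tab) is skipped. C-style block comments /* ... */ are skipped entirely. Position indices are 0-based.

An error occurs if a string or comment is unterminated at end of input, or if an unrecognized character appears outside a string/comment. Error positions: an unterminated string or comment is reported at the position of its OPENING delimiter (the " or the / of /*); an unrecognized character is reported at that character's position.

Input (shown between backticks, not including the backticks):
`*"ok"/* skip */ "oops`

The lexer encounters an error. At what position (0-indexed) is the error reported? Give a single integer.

pos=0: emit STAR '*'
pos=1: enter STRING mode
pos=1: emit STR "ok" (now at pos=5)
pos=5: enter COMMENT mode (saw '/*')
exit COMMENT mode (now at pos=15)
pos=16: enter STRING mode
pos=16: ERROR — unterminated string

Answer: 16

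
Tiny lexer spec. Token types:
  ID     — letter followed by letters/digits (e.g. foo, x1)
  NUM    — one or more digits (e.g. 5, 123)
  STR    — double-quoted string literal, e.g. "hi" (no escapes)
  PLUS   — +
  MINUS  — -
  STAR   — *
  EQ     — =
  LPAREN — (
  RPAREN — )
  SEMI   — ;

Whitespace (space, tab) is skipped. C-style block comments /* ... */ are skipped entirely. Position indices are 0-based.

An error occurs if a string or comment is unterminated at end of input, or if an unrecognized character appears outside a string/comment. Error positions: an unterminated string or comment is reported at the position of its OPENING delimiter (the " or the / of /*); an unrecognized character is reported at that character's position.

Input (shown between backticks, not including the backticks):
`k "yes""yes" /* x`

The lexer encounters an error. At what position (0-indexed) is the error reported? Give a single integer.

pos=0: emit ID 'k' (now at pos=1)
pos=2: enter STRING mode
pos=2: emit STR "yes" (now at pos=7)
pos=7: enter STRING mode
pos=7: emit STR "yes" (now at pos=12)
pos=13: enter COMMENT mode (saw '/*')
pos=13: ERROR — unterminated comment (reached EOF)

Answer: 13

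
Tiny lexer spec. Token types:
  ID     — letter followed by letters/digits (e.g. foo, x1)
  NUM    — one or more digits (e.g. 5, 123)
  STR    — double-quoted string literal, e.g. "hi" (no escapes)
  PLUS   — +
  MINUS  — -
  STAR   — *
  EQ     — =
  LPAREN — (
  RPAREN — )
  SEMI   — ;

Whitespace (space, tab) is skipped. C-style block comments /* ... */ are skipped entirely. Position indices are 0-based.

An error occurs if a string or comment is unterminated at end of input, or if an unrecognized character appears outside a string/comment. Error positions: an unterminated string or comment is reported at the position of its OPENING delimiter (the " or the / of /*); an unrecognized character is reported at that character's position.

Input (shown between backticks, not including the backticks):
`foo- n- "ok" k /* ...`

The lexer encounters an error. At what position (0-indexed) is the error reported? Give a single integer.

pos=0: emit ID 'foo' (now at pos=3)
pos=3: emit MINUS '-'
pos=5: emit ID 'n' (now at pos=6)
pos=6: emit MINUS '-'
pos=8: enter STRING mode
pos=8: emit STR "ok" (now at pos=12)
pos=13: emit ID 'k' (now at pos=14)
pos=15: enter COMMENT mode (saw '/*')
pos=15: ERROR — unterminated comment (reached EOF)

Answer: 15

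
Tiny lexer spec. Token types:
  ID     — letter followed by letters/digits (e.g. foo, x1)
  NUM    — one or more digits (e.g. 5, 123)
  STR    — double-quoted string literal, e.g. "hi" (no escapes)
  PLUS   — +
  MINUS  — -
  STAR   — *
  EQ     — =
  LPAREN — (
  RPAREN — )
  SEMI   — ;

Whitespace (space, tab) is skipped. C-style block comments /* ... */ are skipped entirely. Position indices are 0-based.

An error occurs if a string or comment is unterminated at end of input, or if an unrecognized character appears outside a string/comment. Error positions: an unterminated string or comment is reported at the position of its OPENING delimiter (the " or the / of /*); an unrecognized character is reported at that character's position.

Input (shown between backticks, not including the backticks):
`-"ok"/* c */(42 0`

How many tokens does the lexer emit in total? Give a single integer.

Answer: 5

Derivation:
pos=0: emit MINUS '-'
pos=1: enter STRING mode
pos=1: emit STR "ok" (now at pos=5)
pos=5: enter COMMENT mode (saw '/*')
exit COMMENT mode (now at pos=12)
pos=12: emit LPAREN '('
pos=13: emit NUM '42' (now at pos=15)
pos=16: emit NUM '0' (now at pos=17)
DONE. 5 tokens: [MINUS, STR, LPAREN, NUM, NUM]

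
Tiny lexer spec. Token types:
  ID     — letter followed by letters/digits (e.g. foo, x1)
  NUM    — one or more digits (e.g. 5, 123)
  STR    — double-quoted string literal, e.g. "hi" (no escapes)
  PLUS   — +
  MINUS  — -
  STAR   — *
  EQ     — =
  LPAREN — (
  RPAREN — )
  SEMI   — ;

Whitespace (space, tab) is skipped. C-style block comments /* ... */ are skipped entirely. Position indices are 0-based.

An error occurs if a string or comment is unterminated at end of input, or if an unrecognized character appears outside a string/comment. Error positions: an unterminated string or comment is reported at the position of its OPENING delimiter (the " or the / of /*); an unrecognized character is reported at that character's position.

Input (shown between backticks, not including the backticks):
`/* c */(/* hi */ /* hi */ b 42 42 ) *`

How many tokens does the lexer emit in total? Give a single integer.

Answer: 6

Derivation:
pos=0: enter COMMENT mode (saw '/*')
exit COMMENT mode (now at pos=7)
pos=7: emit LPAREN '('
pos=8: enter COMMENT mode (saw '/*')
exit COMMENT mode (now at pos=16)
pos=17: enter COMMENT mode (saw '/*')
exit COMMENT mode (now at pos=25)
pos=26: emit ID 'b' (now at pos=27)
pos=28: emit NUM '42' (now at pos=30)
pos=31: emit NUM '42' (now at pos=33)
pos=34: emit RPAREN ')'
pos=36: emit STAR '*'
DONE. 6 tokens: [LPAREN, ID, NUM, NUM, RPAREN, STAR]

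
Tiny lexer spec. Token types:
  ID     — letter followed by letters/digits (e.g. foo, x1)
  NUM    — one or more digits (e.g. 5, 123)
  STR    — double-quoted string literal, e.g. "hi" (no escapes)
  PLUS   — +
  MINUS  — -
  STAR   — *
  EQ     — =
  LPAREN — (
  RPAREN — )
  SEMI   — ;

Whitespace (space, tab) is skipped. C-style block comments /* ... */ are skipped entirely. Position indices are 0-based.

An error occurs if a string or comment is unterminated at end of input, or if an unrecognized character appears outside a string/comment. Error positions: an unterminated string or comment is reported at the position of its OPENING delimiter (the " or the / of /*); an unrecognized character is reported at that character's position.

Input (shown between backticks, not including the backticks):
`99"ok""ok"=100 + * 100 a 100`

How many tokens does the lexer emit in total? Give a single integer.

pos=0: emit NUM '99' (now at pos=2)
pos=2: enter STRING mode
pos=2: emit STR "ok" (now at pos=6)
pos=6: enter STRING mode
pos=6: emit STR "ok" (now at pos=10)
pos=10: emit EQ '='
pos=11: emit NUM '100' (now at pos=14)
pos=15: emit PLUS '+'
pos=17: emit STAR '*'
pos=19: emit NUM '100' (now at pos=22)
pos=23: emit ID 'a' (now at pos=24)
pos=25: emit NUM '100' (now at pos=28)
DONE. 10 tokens: [NUM, STR, STR, EQ, NUM, PLUS, STAR, NUM, ID, NUM]

Answer: 10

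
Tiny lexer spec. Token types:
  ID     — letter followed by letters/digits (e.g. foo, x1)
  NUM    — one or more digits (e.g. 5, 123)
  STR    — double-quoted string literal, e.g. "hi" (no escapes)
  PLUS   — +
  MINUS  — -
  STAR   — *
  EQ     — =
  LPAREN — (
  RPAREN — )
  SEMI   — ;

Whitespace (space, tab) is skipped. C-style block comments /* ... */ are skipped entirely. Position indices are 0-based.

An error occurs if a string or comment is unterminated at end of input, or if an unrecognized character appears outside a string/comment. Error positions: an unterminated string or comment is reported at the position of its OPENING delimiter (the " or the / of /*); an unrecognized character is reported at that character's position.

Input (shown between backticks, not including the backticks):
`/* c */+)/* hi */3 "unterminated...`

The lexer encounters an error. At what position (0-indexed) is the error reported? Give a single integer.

pos=0: enter COMMENT mode (saw '/*')
exit COMMENT mode (now at pos=7)
pos=7: emit PLUS '+'
pos=8: emit RPAREN ')'
pos=9: enter COMMENT mode (saw '/*')
exit COMMENT mode (now at pos=17)
pos=17: emit NUM '3' (now at pos=18)
pos=19: enter STRING mode
pos=19: ERROR — unterminated string

Answer: 19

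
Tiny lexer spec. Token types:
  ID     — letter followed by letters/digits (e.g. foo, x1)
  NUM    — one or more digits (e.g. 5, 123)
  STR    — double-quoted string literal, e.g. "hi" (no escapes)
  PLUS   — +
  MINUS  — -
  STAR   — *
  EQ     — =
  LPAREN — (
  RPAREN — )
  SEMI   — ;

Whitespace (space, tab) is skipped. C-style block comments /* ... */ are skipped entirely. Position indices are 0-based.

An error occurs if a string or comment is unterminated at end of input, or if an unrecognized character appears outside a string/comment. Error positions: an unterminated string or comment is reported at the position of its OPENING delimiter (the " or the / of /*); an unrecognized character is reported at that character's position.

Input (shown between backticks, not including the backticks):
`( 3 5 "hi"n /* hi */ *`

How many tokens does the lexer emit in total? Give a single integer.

pos=0: emit LPAREN '('
pos=2: emit NUM '3' (now at pos=3)
pos=4: emit NUM '5' (now at pos=5)
pos=6: enter STRING mode
pos=6: emit STR "hi" (now at pos=10)
pos=10: emit ID 'n' (now at pos=11)
pos=12: enter COMMENT mode (saw '/*')
exit COMMENT mode (now at pos=20)
pos=21: emit STAR '*'
DONE. 6 tokens: [LPAREN, NUM, NUM, STR, ID, STAR]

Answer: 6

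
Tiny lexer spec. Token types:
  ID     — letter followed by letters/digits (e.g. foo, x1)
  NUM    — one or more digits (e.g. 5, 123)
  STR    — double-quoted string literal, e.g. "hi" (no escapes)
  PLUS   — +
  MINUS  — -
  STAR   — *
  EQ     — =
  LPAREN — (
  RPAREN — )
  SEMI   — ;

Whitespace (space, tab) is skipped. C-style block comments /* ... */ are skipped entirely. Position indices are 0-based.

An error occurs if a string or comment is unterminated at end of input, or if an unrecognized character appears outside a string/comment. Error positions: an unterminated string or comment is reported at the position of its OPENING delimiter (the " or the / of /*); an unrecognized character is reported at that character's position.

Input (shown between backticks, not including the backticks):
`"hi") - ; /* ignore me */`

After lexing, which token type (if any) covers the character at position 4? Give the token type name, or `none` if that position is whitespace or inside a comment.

pos=0: enter STRING mode
pos=0: emit STR "hi" (now at pos=4)
pos=4: emit RPAREN ')'
pos=6: emit MINUS '-'
pos=8: emit SEMI ';'
pos=10: enter COMMENT mode (saw '/*')
exit COMMENT mode (now at pos=25)
DONE. 4 tokens: [STR, RPAREN, MINUS, SEMI]
Position 4: char is ')' -> RPAREN

Answer: RPAREN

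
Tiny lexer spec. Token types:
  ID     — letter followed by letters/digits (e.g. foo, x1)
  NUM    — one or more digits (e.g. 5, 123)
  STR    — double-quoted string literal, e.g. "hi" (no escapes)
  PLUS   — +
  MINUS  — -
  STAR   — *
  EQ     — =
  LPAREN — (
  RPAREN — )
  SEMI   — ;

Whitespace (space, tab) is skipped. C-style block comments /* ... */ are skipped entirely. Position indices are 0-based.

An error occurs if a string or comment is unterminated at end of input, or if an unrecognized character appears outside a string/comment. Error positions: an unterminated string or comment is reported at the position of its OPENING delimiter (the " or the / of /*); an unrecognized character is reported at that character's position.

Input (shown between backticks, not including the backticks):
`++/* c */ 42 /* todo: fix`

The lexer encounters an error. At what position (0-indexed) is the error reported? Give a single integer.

Answer: 13

Derivation:
pos=0: emit PLUS '+'
pos=1: emit PLUS '+'
pos=2: enter COMMENT mode (saw '/*')
exit COMMENT mode (now at pos=9)
pos=10: emit NUM '42' (now at pos=12)
pos=13: enter COMMENT mode (saw '/*')
pos=13: ERROR — unterminated comment (reached EOF)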